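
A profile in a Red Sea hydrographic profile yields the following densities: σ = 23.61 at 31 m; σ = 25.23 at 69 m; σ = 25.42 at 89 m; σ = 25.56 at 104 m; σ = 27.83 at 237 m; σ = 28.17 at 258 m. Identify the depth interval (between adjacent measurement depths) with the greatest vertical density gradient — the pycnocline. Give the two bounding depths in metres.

Compute the density gradient over each adjacent pair:
  31–69 m: Δρ/Δz = 1.62/38 = 0.043 kg m⁻⁴
  69–89 m: Δρ/Δz = 0.19/20 = 9.5 × 10⁻³ kg m⁻⁴
  89–104 m: Δρ/Δz = 0.14/15 = 9.3 × 10⁻³ kg m⁻⁴
  104–237 m: Δρ/Δz = 2.27/133 = 0.017 kg m⁻⁴
  237–258 m: Δρ/Δz = 0.34/21 = 0.016 kg m⁻⁴
The largest gradient is in the 31–69 m interval — the pycnocline.

31–69 m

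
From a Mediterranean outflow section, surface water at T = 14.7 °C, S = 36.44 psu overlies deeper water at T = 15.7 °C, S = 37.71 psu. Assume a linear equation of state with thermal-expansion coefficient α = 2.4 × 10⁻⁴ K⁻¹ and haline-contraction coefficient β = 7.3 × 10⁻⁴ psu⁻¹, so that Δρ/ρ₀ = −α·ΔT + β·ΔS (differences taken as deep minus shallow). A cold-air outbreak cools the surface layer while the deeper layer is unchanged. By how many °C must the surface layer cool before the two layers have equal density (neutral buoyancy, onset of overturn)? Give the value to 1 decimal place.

2.9 °C

Neutral buoyancy requires Δρ = 0, i.e. −α(T_deep − T_surf′) + β(S_deep − S_surf) = 0.
T_surf′ = T_deep − (β/α)·ΔS = 15.7 − (7.3 × 10⁻⁴/2.4 × 10⁻⁴)·(+1.27) = 11.837 °C.
Cooling required: 14.7 − (11.837) = 2.863 °C.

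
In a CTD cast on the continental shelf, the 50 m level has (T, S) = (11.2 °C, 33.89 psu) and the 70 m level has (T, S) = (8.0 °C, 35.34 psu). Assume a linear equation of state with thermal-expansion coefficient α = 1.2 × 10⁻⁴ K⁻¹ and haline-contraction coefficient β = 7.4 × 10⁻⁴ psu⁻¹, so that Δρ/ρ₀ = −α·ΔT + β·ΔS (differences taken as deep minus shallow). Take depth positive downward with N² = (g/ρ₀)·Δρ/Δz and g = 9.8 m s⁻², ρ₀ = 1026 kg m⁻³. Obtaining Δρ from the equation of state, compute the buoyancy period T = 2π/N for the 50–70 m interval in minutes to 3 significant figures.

3.92 min

ΔT = -3.2 K, ΔS = +1.45 psu (deep − shallow).
Δρ/ρ₀ = −αΔT + βΔS = 3.84 × 10⁻⁴ + 1.073 × 10⁻³ = 1.457 × 10⁻³, so Δρ ≈ 1.495 kg m⁻³.
N² = (g/ρ₀)·Δρ/Δz = g·(Δρ/ρ₀)/Δz = 9.8 × 1.457 × 10⁻³ / 20 = 7.1393 × 10⁻⁴ s⁻².
N = √(7.1393 × 10⁻⁴) = 0.026719 rad s⁻¹ → T = 2π/N = 235.16 s = 3.9193 min ≈ 3.92 min.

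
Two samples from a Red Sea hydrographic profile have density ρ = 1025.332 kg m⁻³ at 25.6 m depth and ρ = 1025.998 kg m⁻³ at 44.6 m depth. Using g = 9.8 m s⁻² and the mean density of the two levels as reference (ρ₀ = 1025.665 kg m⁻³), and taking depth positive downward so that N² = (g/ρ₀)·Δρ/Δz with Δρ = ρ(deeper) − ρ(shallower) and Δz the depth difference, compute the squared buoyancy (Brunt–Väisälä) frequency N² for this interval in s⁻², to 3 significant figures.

3.35 × 10⁻⁴ s⁻²

Δρ = 1025.998 − 1025.332 = 0.666 kg m⁻³ over Δz = 44.6 − 25.6 = 19 m.
N² = (9.8/1025.665) × (0.666/19) = 3.3492 × 10⁻⁴ s⁻² ≈ 3.35 × 10⁻⁴ s⁻².
N² > 0, so the interval is statically stable.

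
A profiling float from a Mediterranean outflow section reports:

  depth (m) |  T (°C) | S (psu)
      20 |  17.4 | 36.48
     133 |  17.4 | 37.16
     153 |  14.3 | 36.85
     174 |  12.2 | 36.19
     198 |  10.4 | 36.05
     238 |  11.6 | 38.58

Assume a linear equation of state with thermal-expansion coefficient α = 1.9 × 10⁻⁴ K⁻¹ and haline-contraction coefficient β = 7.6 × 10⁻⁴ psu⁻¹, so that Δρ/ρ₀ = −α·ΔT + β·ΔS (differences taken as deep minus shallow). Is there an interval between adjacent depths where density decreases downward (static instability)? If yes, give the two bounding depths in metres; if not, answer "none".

153–174 m

Evaluate Δρ/ρ₀ = −αΔT + βΔS across each adjacent pair:
  20–133 m: −αΔT+βΔS = −(1.9 × 10⁻⁴)(+0.0)+(7.6 × 10⁻⁴)(+0.68) = 5.2 × 10⁻⁴ → stable
  133–153 m: −αΔT+βΔS = −(1.9 × 10⁻⁴)(-3.1)+(7.6 × 10⁻⁴)(-0.31) = 3.5 × 10⁻⁴ → stable
  153–174 m: −αΔT+βΔS = −(1.9 × 10⁻⁴)(-2.1)+(7.6 × 10⁻⁴)(-0.66) = -1.0 × 10⁻⁴ → UNSTABLE
  174–198 m: −αΔT+βΔS = −(1.9 × 10⁻⁴)(-1.8)+(7.6 × 10⁻⁴)(-0.14) = 2.4 × 10⁻⁴ → stable
  198–238 m: −αΔT+βΔS = −(1.9 × 10⁻⁴)(+1.2)+(7.6 × 10⁻⁴)(+2.53) = 1.7 × 10⁻³ → stable
The 153–174 m interval has Δρ < 0: lighter water underlies denser water.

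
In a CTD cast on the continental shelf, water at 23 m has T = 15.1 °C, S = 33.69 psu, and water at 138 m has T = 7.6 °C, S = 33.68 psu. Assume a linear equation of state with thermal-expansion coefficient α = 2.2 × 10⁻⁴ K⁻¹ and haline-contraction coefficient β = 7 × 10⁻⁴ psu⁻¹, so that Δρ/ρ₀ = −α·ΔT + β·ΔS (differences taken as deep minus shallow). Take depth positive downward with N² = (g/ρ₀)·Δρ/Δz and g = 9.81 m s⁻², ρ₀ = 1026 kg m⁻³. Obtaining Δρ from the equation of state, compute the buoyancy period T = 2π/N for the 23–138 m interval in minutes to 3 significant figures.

8.85 min

ΔT = -7.5 K, ΔS = -0.01 psu (deep − shallow).
Δρ/ρ₀ = −αΔT + βΔS = 1.65 × 10⁻³ − 7.00 × 10⁻⁶ = 1.643 × 10⁻³, so Δρ ≈ 1.686 kg m⁻³.
N² = (g/ρ₀)·Δρ/Δz = g·(Δρ/ρ₀)/Δz = 9.81 × 1.643 × 10⁻³ / 115 = 1.4016 × 10⁻⁴ s⁻².
N = √(1.4016 × 10⁻⁴) = 0.011839 rad s⁻¹ → T = 2π/N = 530.72 s = 8.8453 min ≈ 8.85 min.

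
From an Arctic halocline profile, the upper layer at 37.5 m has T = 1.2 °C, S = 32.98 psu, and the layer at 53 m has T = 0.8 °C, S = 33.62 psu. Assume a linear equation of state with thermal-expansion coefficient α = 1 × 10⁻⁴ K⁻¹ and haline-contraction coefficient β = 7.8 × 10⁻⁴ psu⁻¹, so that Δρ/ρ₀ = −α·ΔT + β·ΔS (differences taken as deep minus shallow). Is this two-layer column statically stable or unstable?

ΔT = 0.8 − 1.2 = -0.4 K and ΔS = 33.62 − 32.98 = +0.64 psu (deep − shallow).
−αΔT = 4.00 × 10⁻⁵; βΔS = 4.992 × 10⁻⁴; sum Δρ/ρ₀ = 5.392 × 10⁻⁴.
Δρ/ρ₀ > 0, so Δρ > 0: deeper water is denser → statically stable.

stable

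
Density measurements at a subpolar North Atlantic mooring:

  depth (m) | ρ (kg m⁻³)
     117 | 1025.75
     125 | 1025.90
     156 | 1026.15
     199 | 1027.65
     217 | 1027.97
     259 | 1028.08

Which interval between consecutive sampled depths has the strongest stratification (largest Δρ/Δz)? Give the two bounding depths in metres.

156–199 m

Compute the density gradient over each adjacent pair:
  117–125 m: Δρ/Δz = 0.15/8 = 0.019 kg m⁻⁴
  125–156 m: Δρ/Δz = 0.25/31 = 8.1 × 10⁻³ kg m⁻⁴
  156–199 m: Δρ/Δz = 1.50/43 = 0.035 kg m⁻⁴
  199–217 m: Δρ/Δz = 0.32/18 = 0.018 kg m⁻⁴
  217–259 m: Δρ/Δz = 0.11/42 = 2.6 × 10⁻³ kg m⁻⁴
The largest gradient is in the 156–199 m interval — the pycnocline.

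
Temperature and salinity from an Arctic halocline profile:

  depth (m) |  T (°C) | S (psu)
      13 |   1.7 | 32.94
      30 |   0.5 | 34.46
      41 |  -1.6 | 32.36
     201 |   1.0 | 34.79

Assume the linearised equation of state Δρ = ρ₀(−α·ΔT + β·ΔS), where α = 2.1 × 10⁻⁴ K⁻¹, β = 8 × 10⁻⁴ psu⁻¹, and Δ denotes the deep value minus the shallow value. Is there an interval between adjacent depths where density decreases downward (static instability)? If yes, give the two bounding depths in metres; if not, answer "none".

Evaluate Δρ/ρ₀ = −αΔT + βΔS across each adjacent pair:
  13–30 m: −αΔT+βΔS = −(2.1 × 10⁻⁴)(-1.2)+(8 × 10⁻⁴)(+1.52) = 1.5 × 10⁻³ → stable
  30–41 m: −αΔT+βΔS = −(2.1 × 10⁻⁴)(-2.1)+(8 × 10⁻⁴)(-2.10) = -1.2 × 10⁻³ → UNSTABLE
  41–201 m: −αΔT+βΔS = −(2.1 × 10⁻⁴)(+2.6)+(8 × 10⁻⁴)(+2.43) = 1.4 × 10⁻³ → stable
The 30–41 m interval has Δρ < 0: lighter water underlies denser water.

30–41 m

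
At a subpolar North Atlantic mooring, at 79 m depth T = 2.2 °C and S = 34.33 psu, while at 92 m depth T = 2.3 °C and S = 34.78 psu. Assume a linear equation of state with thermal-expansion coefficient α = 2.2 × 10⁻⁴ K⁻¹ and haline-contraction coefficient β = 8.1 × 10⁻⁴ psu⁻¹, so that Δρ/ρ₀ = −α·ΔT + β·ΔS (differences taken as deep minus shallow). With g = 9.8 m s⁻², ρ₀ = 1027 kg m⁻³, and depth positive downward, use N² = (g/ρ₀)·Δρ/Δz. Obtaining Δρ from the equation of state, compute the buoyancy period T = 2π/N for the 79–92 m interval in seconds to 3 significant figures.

ΔT = +0.1 K, ΔS = +0.45 psu (deep − shallow).
Δρ/ρ₀ = −αΔT + βΔS = -2.20 × 10⁻⁵ + 3.645 × 10⁻⁴ = 3.425 × 10⁻⁴, so Δρ ≈ 0.3517 kg m⁻³.
N² = (g/ρ₀)·Δρ/Δz = g·(Δρ/ρ₀)/Δz = 9.8 × 3.425 × 10⁻⁴ / 13 = 2.5819 × 10⁻⁴ s⁻².
N = √(2.5819 × 10⁻⁴) = 0.016068 rad s⁻¹ → T = 2π/N = 391.04 s ≈ 391 s.

391 s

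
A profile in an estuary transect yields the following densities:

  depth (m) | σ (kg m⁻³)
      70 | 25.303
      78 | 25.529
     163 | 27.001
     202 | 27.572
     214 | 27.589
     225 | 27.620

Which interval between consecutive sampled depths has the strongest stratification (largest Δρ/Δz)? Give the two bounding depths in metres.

Compute the density gradient over each adjacent pair:
  70–78 m: Δρ/Δz = 0.226/8 = 0.028 kg m⁻⁴
  78–163 m: Δρ/Δz = 1.472/85 = 0.017 kg m⁻⁴
  163–202 m: Δρ/Δz = 0.571/39 = 0.015 kg m⁻⁴
  202–214 m: Δρ/Δz = 0.017/12 = 1.4 × 10⁻³ kg m⁻⁴
  214–225 m: Δρ/Δz = 0.031/11 = 2.8 × 10⁻³ kg m⁻⁴
The largest gradient is in the 70–78 m interval — the pycnocline.

70–78 m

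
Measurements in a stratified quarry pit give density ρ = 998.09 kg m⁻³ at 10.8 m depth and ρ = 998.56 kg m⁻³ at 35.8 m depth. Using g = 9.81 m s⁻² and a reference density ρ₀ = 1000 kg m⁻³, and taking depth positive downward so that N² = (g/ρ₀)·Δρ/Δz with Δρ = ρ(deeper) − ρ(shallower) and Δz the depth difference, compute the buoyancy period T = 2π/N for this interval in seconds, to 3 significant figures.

463 s

Δρ = 998.56 − 998.09 = 0.47 kg m⁻³ over Δz = 35.8 − 10.8 = 25 m.
N² = (9.81/1000) × (0.47/25) = 1.8443 × 10⁻⁴ s⁻².
N = √(1.8443 × 10⁻⁴) = 0.013581 rad s⁻¹, so T = 2π/N = 462.65 s ≈ 463 s.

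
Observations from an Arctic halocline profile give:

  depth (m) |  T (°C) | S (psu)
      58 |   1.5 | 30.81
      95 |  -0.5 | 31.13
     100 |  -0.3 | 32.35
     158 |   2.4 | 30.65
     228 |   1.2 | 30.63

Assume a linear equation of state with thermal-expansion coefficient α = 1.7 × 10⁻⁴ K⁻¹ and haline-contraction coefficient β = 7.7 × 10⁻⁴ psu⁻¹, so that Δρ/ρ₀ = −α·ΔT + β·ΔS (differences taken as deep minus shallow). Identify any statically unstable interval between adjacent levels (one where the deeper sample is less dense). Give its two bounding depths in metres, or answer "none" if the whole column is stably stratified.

100–158 m

Evaluate Δρ/ρ₀ = −αΔT + βΔS across each adjacent pair:
  58–95 m: −αΔT+βΔS = −(1.7 × 10⁻⁴)(-2.0)+(7.7 × 10⁻⁴)(+0.32) = 5.9 × 10⁻⁴ → stable
  95–100 m: −αΔT+βΔS = −(1.7 × 10⁻⁴)(+0.2)+(7.7 × 10⁻⁴)(+1.22) = 9.1 × 10⁻⁴ → stable
  100–158 m: −αΔT+βΔS = −(1.7 × 10⁻⁴)(+2.7)+(7.7 × 10⁻⁴)(-1.70) = -1.8 × 10⁻³ → UNSTABLE
  158–228 m: −αΔT+βΔS = −(1.7 × 10⁻⁴)(-1.2)+(7.7 × 10⁻⁴)(-0.02) = 1.9 × 10⁻⁴ → stable
The 100–158 m interval has Δρ < 0: lighter water underlies denser water.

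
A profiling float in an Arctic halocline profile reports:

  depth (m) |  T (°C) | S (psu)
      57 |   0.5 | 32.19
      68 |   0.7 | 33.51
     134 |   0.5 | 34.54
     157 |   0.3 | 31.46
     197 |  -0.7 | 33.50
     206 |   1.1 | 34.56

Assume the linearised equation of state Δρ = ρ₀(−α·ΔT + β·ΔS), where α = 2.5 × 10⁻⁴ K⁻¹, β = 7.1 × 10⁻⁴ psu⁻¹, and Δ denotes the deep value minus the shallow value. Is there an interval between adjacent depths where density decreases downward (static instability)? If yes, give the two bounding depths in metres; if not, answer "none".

134–157 m

Evaluate Δρ/ρ₀ = −αΔT + βΔS across each adjacent pair:
  57–68 m: −αΔT+βΔS = −(2.5 × 10⁻⁴)(+0.2)+(7.1 × 10⁻⁴)(+1.32) = 8.9 × 10⁻⁴ → stable
  68–134 m: −αΔT+βΔS = −(2.5 × 10⁻⁴)(-0.2)+(7.1 × 10⁻⁴)(+1.03) = 7.8 × 10⁻⁴ → stable
  134–157 m: −αΔT+βΔS = −(2.5 × 10⁻⁴)(-0.2)+(7.1 × 10⁻⁴)(-3.08) = -2.1 × 10⁻³ → UNSTABLE
  157–197 m: −αΔT+βΔS = −(2.5 × 10⁻⁴)(-1.0)+(7.1 × 10⁻⁴)(+2.04) = 1.7 × 10⁻³ → stable
  197–206 m: −αΔT+βΔS = −(2.5 × 10⁻⁴)(+1.8)+(7.1 × 10⁻⁴)(+1.06) = 3.0 × 10⁻⁴ → stable
The 134–157 m interval has Δρ < 0: lighter water underlies denser water.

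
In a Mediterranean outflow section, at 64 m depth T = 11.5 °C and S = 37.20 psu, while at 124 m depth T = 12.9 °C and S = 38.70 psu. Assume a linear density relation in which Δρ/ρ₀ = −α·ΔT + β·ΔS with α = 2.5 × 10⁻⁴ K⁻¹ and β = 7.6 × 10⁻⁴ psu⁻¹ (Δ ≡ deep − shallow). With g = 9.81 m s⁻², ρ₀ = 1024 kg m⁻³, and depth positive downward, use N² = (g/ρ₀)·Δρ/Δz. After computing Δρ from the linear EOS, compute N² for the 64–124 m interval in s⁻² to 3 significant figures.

1.29 × 10⁻⁴ s⁻²

ΔT = +1.4 K, ΔS = +1.50 psu (deep − shallow).
Δρ/ρ₀ = −αΔT + βΔS = -3.50 × 10⁻⁴ + 1.14 × 10⁻³ = 7.90 × 10⁻⁴, so Δρ ≈ 0.8090 kg m⁻³.
N² = (g/ρ₀)·Δρ/Δz = g·(Δρ/ρ₀)/Δz = 9.81 × 7.90 × 10⁻⁴ / 60 = 1.2916 × 10⁻⁴ s⁻² ≈ 1.29 × 10⁻⁴ s⁻².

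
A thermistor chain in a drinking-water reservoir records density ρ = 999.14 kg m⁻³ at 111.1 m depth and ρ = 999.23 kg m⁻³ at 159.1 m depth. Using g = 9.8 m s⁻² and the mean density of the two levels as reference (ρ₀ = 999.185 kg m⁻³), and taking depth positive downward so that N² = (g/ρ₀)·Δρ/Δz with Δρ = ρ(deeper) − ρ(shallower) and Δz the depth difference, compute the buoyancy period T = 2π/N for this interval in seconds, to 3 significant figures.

Δρ = 999.23 − 999.14 = 0.09 kg m⁻³ over Δz = 159.1 − 111.1 = 48 m.
N² = (9.8/999.185) × (0.09/48) = 1.8390 × 10⁻⁵ s⁻².
N = √(1.8390 × 10⁻⁵) = 4.2884 × 10⁻³ rad s⁻¹, so T = 2π/N = 1.4652 × 10³ s ≈ 1.47 × 10³ s.

1.47 × 10³ s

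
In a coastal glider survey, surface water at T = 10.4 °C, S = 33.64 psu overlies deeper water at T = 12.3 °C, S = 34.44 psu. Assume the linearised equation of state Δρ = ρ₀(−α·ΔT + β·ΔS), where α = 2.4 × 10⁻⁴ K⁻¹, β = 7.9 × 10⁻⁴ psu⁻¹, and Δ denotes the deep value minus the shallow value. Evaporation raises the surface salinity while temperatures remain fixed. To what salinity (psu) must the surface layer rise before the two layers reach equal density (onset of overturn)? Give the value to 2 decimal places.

33.86 psu

Neutral buoyancy requires −α(T_deep − T_surf) + β(S_deep − S_surf′) = 0.
S_surf′ = S_deep − (α/β)·ΔT = 34.44 − (2.4 × 10⁻⁴/7.9 × 10⁻⁴)·(+1.9) = 33.8628 psu.
Increase required: 33.8628 − 33.64 = 0.2228 psu.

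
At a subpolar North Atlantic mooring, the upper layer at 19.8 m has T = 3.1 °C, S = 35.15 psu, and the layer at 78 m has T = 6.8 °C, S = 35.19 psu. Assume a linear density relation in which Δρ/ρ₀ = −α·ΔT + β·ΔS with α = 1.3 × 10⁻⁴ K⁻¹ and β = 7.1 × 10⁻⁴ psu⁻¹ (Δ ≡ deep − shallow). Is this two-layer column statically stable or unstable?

unstable

ΔT = 6.8 − 3.1 = +3.7 K and ΔS = 35.19 − 35.15 = +0.04 psu (deep − shallow).
−αΔT = -4.81 × 10⁻⁴; βΔS = 2.84 × 10⁻⁵; sum Δρ/ρ₀ = -4.526 × 10⁻⁴.
Δρ/ρ₀ < 0, so Δρ < 0: deeper water is lighter → statically unstable; the column would overturn.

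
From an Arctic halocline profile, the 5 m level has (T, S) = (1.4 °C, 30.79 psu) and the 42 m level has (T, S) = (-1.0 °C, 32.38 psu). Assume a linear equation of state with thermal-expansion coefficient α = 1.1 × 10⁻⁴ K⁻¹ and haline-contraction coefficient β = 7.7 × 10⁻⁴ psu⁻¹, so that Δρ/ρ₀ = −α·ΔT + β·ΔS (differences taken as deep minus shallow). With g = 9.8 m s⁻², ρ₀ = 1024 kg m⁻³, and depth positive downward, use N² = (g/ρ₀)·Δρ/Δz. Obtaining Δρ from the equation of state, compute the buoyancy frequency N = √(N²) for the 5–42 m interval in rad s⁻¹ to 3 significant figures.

ΔT = -2.4 K, ΔS = +1.59 psu (deep − shallow).
Δρ/ρ₀ = −αΔT + βΔS = 2.64 × 10⁻⁴ + 1.2243 × 10⁻³ = 1.4883 × 10⁻³, so Δρ ≈ 1.524 kg m⁻³.
N² = (g/ρ₀)·Δρ/Δz = g·(Δρ/ρ₀)/Δz = 9.8 × 1.4883 × 10⁻³ / 37 = 3.9420 × 10⁻⁴ s⁻².
N = √(3.9420 × 10⁻⁴) = 0.019854 rad s⁻¹ ≈ 0.0199 rad s⁻¹.

0.0199 rad s⁻¹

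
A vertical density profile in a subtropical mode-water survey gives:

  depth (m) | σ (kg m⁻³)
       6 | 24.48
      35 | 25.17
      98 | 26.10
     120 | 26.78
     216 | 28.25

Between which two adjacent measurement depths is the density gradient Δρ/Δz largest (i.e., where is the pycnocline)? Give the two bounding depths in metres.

Compute the density gradient over each adjacent pair:
  6–35 m: Δρ/Δz = 0.69/29 = 0.024 kg m⁻⁴
  35–98 m: Δρ/Δz = 0.93/63 = 0.015 kg m⁻⁴
  98–120 m: Δρ/Δz = 0.68/22 = 0.031 kg m⁻⁴
  120–216 m: Δρ/Δz = 1.47/96 = 0.015 kg m⁻⁴
The largest gradient is in the 98–120 m interval — the pycnocline.

98–120 m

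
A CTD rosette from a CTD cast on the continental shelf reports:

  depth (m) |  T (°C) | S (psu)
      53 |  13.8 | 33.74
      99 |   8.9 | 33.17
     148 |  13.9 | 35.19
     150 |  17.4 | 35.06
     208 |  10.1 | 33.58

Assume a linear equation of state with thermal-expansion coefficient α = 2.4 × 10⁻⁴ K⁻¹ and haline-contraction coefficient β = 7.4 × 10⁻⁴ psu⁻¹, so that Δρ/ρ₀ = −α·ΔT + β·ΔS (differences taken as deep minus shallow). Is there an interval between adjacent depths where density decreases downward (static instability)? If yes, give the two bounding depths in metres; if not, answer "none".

148–150 m

Evaluate Δρ/ρ₀ = −αΔT + βΔS across each adjacent pair:
  53–99 m: −αΔT+βΔS = −(2.4 × 10⁻⁴)(-4.9)+(7.4 × 10⁻⁴)(-0.57) = 7.5 × 10⁻⁴ → stable
  99–148 m: −αΔT+βΔS = −(2.4 × 10⁻⁴)(+5.0)+(7.4 × 10⁻⁴)(+2.02) = 2.9 × 10⁻⁴ → stable
  148–150 m: −αΔT+βΔS = −(2.4 × 10⁻⁴)(+3.5)+(7.4 × 10⁻⁴)(-0.13) = -9.4 × 10⁻⁴ → UNSTABLE
  150–208 m: −αΔT+βΔS = −(2.4 × 10⁻⁴)(-7.3)+(7.4 × 10⁻⁴)(-1.48) = 6.6 × 10⁻⁴ → stable
The 148–150 m interval has Δρ < 0: lighter water underlies denser water.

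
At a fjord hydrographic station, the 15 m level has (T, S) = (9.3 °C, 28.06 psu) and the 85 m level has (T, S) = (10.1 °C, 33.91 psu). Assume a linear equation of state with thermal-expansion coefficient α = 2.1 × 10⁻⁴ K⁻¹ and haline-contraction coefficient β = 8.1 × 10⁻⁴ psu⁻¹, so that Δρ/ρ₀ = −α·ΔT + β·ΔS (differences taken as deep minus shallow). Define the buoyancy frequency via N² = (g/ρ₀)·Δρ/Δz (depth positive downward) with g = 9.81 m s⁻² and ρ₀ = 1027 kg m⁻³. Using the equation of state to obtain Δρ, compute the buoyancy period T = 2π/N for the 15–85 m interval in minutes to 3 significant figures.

4.14 min

ΔT = +0.8 K, ΔS = +5.85 psu (deep − shallow).
Δρ/ρ₀ = −αΔT + βΔS = -1.68 × 10⁻⁴ + 4.7385 × 10⁻³ = 4.5705 × 10⁻³, so Δρ ≈ 4.694 kg m⁻³.
N² = (g/ρ₀)·Δρ/Δz = g·(Δρ/ρ₀)/Δz = 9.81 × 4.5705 × 10⁻³ / 70 = 6.4052 × 10⁻⁴ s⁻².
N = √(6.4052 × 10⁻⁴) = 0.025308 rad s⁻¹ → T = 2π/N = 248.27 s = 4.1378 min ≈ 4.14 min.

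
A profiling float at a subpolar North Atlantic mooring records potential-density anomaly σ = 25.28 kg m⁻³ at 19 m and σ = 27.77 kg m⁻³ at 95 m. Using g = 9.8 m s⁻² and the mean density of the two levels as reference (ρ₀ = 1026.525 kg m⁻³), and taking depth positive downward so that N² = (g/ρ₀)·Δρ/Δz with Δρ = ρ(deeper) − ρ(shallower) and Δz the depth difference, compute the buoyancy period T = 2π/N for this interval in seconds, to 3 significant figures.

355 s

Δρ = 1027.77 − 1025.28 = 2.49 kg m⁻³ over Δz = 95 − 19 = 76 m.
N² = (9.8/1026.525) × (2.49/76) = 3.1278 × 10⁻⁴ s⁻².
N = √(3.1278 × 10⁻⁴) = 0.017686 rad s⁻¹, so T = 2π/N = 355.26 s ≈ 355 s.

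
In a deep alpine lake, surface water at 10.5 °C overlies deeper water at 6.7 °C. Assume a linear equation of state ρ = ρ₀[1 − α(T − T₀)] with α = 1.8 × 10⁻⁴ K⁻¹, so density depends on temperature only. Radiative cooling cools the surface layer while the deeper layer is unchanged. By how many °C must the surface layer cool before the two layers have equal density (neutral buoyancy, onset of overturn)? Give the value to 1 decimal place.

With temperature the only control, equal density requires T_surf′ = T_deep.
T_surf′ = 6.7 °C.
Cooling required: 10.5 − 6.7 = 3.8 °C.

3.8 °C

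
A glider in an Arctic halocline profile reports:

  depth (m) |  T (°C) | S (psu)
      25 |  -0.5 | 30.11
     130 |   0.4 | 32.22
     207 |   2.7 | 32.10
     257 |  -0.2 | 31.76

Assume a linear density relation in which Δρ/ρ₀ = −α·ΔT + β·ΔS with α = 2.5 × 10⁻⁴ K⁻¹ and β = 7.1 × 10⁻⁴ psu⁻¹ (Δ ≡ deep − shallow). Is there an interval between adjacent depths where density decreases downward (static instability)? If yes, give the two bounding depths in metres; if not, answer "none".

Evaluate Δρ/ρ₀ = −αΔT + βΔS across each adjacent pair:
  25–130 m: −αΔT+βΔS = −(2.5 × 10⁻⁴)(+0.9)+(7.1 × 10⁻⁴)(+2.11) = 1.3 × 10⁻³ → stable
  130–207 m: −αΔT+βΔS = −(2.5 × 10⁻⁴)(+2.3)+(7.1 × 10⁻⁴)(-0.12) = -6.6 × 10⁻⁴ → UNSTABLE
  207–257 m: −αΔT+βΔS = −(2.5 × 10⁻⁴)(-2.9)+(7.1 × 10⁻⁴)(-0.34) = 4.8 × 10⁻⁴ → stable
The 130–207 m interval has Δρ < 0: lighter water underlies denser water.

130–207 m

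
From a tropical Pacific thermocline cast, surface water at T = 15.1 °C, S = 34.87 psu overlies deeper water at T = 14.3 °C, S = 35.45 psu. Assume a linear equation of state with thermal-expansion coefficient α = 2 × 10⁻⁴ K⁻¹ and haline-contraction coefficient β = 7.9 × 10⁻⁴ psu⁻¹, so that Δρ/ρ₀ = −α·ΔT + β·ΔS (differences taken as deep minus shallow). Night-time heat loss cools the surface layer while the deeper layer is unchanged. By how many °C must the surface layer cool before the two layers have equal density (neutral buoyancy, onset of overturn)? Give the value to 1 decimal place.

Neutral buoyancy requires Δρ = 0, i.e. −α(T_deep − T_surf′) + β(S_deep − S_surf) = 0.
T_surf′ = T_deep − (β/α)·ΔS = 14.3 − (7.9 × 10⁻⁴/2 × 10⁻⁴)·(+0.58) = 12.009 °C.
Cooling required: 15.1 − (12.009) = 3.091 °C.

3.1 °C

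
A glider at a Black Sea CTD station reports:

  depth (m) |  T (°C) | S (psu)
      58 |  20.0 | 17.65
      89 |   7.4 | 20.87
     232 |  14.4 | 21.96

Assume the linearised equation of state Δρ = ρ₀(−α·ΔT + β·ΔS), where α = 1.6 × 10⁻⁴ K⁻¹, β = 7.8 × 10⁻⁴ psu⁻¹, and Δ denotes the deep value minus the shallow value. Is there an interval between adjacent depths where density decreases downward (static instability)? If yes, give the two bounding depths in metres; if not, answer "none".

89–232 m

Evaluate Δρ/ρ₀ = −αΔT + βΔS across each adjacent pair:
  58–89 m: −αΔT+βΔS = −(1.6 × 10⁻⁴)(-12.6)+(7.8 × 10⁻⁴)(+3.22) = 4.5 × 10⁻³ → stable
  89–232 m: −αΔT+βΔS = −(1.6 × 10⁻⁴)(+7.0)+(7.8 × 10⁻⁴)(+1.09) = -2.7 × 10⁻⁴ → UNSTABLE
The 89–232 m interval has Δρ < 0: lighter water underlies denser water.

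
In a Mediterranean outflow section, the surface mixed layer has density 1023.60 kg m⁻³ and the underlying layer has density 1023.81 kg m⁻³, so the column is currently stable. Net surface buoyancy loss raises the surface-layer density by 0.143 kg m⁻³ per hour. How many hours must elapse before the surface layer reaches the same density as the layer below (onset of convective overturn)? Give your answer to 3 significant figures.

Density deficit of the surface layer: 1023.81 − 1023.60 = 0.21 kg m⁻³.
Required change = 0.21 / 0.143 = 1.47 hours.

1.47 hours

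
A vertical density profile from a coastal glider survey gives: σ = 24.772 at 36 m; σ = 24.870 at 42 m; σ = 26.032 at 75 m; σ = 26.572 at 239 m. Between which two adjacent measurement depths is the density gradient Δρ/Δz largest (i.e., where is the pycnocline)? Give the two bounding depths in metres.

Compute the density gradient over each adjacent pair:
  36–42 m: Δρ/Δz = 0.098/6 = 0.016 kg m⁻⁴
  42–75 m: Δρ/Δz = 1.162/33 = 0.035 kg m⁻⁴
  75–239 m: Δρ/Δz = 0.540/164 = 3.3 × 10⁻³ kg m⁻⁴
The largest gradient is in the 42–75 m interval — the pycnocline.

42–75 m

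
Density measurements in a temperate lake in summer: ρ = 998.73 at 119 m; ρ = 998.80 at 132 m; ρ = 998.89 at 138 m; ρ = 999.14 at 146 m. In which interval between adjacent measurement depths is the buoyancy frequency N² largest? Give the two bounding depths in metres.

Compute the density gradient over each adjacent pair:
  119–132 m: Δρ/Δz = 0.07/13 = 5.4 × 10⁻³ kg m⁻⁴
  132–138 m: Δρ/Δz = 0.09/6 = 0.015 kg m⁻⁴
  138–146 m: Δρ/Δz = 0.25/8 = 0.031 kg m⁻⁴
The largest gradient is in the 138–146 m interval — the pycnocline.

138–146 m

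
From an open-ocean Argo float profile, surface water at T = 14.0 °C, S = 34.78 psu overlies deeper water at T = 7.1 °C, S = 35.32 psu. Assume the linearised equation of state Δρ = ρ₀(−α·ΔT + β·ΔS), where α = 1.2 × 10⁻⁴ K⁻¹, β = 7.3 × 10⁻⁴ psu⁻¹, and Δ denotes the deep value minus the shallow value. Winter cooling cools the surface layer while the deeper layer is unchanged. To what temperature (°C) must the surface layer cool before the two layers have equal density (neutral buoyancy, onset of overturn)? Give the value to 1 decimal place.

3.8 °C

Neutral buoyancy requires Δρ = 0, i.e. −α(T_deep − T_surf′) + β(S_deep − S_surf) = 0.
T_surf′ = T_deep − (β/α)·ΔS = 7.1 − (7.3 × 10⁻⁴/1.2 × 10⁻⁴)·(+0.54) = 3.815 °C.
Cooling required: 14.0 − (3.815) = 10.185 °C.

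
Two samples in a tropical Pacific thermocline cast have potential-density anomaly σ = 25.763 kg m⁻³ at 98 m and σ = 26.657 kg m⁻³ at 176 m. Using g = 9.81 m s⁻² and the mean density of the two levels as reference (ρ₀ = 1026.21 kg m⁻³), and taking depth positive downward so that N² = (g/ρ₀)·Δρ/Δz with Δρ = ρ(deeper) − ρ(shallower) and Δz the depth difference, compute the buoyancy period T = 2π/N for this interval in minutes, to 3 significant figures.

Δρ = 1026.657 − 1025.763 = 0.894 kg m⁻³ over Δz = 176 − 98 = 78 m.
N² = (9.81/1026.21) × (0.894/78) = 1.0957 × 10⁻⁴ s⁻².
N = √(1.0957 × 10⁻⁴) = 0.010468 rad s⁻¹, so T = 2π/N = 600.23 s = 10.004 min ≈ 10.0 min.

10.0 min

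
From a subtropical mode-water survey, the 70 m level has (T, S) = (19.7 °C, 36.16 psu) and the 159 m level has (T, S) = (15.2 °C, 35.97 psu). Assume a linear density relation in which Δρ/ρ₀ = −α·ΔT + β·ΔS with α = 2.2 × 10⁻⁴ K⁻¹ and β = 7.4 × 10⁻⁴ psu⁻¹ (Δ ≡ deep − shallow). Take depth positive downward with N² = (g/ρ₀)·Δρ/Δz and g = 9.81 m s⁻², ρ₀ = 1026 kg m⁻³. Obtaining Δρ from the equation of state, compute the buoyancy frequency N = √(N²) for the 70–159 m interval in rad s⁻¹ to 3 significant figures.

ΔT = -4.5 K, ΔS = -0.19 psu (deep − shallow).
Δρ/ρ₀ = −αΔT + βΔS = 9.90 × 10⁻⁴ − 1.406 × 10⁻⁴ = 8.494 × 10⁻⁴, so Δρ ≈ 0.8715 kg m⁻³.
N² = (g/ρ₀)·Δρ/Δz = g·(Δρ/ρ₀)/Δz = 9.81 × 8.494 × 10⁻⁴ / 89 = 9.3625 × 10⁻⁵ s⁻².
N = √(9.3625 × 10⁻⁵) = 9.6760 × 10⁻³ rad s⁻¹ ≈ 9.68 × 10⁻³ rad s⁻¹.

9.68 × 10⁻³ rad s⁻¹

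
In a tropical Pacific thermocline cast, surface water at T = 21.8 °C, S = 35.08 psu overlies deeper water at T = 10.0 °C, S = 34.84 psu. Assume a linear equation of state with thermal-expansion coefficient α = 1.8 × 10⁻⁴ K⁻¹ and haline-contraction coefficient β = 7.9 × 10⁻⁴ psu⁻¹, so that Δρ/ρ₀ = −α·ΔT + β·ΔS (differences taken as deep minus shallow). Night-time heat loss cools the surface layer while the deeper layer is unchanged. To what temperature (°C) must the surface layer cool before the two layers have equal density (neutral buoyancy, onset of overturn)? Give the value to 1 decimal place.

Neutral buoyancy requires Δρ = 0, i.e. −α(T_deep − T_surf′) + β(S_deep − S_surf) = 0.
T_surf′ = T_deep − (β/α)·ΔS = 10.0 − (7.9 × 10⁻⁴/1.8 × 10⁻⁴)·(-0.24) = 11.053 °C.
Cooling required: 21.8 − (11.053) = 10.747 °C.

11.1 °C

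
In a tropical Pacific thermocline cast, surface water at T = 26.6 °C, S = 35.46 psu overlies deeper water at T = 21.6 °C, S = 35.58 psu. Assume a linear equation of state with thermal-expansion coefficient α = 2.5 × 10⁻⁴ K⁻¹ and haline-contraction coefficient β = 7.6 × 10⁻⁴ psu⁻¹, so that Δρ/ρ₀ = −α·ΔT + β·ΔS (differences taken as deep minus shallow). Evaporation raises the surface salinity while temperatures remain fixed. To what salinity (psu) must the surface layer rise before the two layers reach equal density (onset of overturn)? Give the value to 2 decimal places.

Neutral buoyancy requires −α(T_deep − T_surf) + β(S_deep − S_surf′) = 0.
S_surf′ = S_deep − (α/β)·ΔT = 35.58 − (2.5 × 10⁻⁴/7.6 × 10⁻⁴)·(-5.0) = 37.2247 psu.
Increase required: 37.2247 − 35.46 = 1.7647 psu.

37.22 psu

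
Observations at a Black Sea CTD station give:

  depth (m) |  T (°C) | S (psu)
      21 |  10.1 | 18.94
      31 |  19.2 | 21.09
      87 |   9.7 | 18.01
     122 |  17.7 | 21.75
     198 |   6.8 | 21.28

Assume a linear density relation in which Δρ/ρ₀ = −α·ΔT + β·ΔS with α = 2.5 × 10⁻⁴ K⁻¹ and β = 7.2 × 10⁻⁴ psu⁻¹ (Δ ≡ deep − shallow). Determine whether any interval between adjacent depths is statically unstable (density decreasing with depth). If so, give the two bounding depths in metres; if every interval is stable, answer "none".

21–31 m

Evaluate Δρ/ρ₀ = −αΔT + βΔS across each adjacent pair:
  21–31 m: −αΔT+βΔS = −(2.5 × 10⁻⁴)(+9.1)+(7.2 × 10⁻⁴)(+2.15) = -7.3 × 10⁻⁴ → UNSTABLE
  31–87 m: −αΔT+βΔS = −(2.5 × 10⁻⁴)(-9.5)+(7.2 × 10⁻⁴)(-3.08) = 1.6 × 10⁻⁴ → stable
  87–122 m: −αΔT+βΔS = −(2.5 × 10⁻⁴)(+8.0)+(7.2 × 10⁻⁴)(+3.74) = 6.9 × 10⁻⁴ → stable
  122–198 m: −αΔT+βΔS = −(2.5 × 10⁻⁴)(-10.9)+(7.2 × 10⁻⁴)(-0.47) = 2.4 × 10⁻³ → stable
The 21–31 m interval has Δρ < 0: lighter water underlies denser water.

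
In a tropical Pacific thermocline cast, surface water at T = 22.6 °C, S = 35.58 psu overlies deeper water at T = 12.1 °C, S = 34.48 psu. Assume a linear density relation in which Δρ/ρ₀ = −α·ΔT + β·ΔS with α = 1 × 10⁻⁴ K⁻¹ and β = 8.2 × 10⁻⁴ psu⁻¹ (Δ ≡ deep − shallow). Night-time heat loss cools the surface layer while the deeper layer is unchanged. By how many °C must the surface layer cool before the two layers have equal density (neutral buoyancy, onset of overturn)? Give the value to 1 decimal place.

1.5 °C

Neutral buoyancy requires Δρ = 0, i.e. −α(T_deep − T_surf′) + β(S_deep − S_surf) = 0.
T_surf′ = T_deep − (β/α)·ΔS = 12.1 − (8.2 × 10⁻⁴/1 × 10⁻⁴)·(-1.10) = 21.120 °C.
Cooling required: 22.6 − (21.120) = 1.480 °C.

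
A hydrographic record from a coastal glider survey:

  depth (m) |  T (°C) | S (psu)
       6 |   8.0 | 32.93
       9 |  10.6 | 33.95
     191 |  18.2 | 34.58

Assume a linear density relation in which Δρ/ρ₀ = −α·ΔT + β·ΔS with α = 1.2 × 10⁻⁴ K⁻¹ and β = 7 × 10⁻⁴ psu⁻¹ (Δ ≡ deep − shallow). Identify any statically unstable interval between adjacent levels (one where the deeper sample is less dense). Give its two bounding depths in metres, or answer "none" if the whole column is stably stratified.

Evaluate Δρ/ρ₀ = −αΔT + βΔS across each adjacent pair:
  6–9 m: −αΔT+βΔS = −(1.2 × 10⁻⁴)(+2.6)+(7 × 10⁻⁴)(+1.02) = 4.0 × 10⁻⁴ → stable
  9–191 m: −αΔT+βΔS = −(1.2 × 10⁻⁴)(+7.6)+(7 × 10⁻⁴)(+0.63) = -4.7 × 10⁻⁴ → UNSTABLE
The 9–191 m interval has Δρ < 0: lighter water underlies denser water.

9–191 m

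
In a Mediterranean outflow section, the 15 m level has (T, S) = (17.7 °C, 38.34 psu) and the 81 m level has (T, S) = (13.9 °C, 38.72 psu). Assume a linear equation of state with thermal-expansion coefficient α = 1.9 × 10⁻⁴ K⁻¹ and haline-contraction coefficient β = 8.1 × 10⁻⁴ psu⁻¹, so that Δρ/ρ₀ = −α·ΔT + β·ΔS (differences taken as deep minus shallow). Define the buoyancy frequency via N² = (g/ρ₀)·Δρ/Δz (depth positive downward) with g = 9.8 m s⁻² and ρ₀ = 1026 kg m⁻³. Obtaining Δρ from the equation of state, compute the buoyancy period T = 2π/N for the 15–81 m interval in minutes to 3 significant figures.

8.47 min

ΔT = -3.8 K, ΔS = +0.38 psu (deep − shallow).
Δρ/ρ₀ = −αΔT + βΔS = 7.22 × 10⁻⁴ + 3.078 × 10⁻⁴ = 1.0298 × 10⁻³, so Δρ ≈ 1.057 kg m⁻³.
N² = (g/ρ₀)·Δρ/Δz = g·(Δρ/ρ₀)/Δz = 9.8 × 1.0298 × 10⁻³ / 66 = 1.5291 × 10⁻⁴ s⁻².
N = √(1.5291 × 10⁻⁴) = 0.012366 rad s⁻¹ → T = 2π/N = 508.10 s = 8.4683 min ≈ 8.47 min.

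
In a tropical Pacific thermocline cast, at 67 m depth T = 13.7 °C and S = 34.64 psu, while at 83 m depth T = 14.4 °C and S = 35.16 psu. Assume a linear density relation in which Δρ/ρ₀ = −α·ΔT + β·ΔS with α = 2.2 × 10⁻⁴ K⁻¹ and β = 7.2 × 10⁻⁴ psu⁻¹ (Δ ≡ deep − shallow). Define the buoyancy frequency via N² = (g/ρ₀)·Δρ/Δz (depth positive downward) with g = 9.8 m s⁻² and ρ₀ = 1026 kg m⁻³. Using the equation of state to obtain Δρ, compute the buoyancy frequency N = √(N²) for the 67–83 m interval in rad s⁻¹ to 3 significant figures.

0.0116 rad s⁻¹

ΔT = +0.7 K, ΔS = +0.52 psu (deep − shallow).
Δρ/ρ₀ = −αΔT + βΔS = -1.54 × 10⁻⁴ + 3.744 × 10⁻⁴ = 2.204 × 10⁻⁴, so Δρ ≈ 0.2261 kg m⁻³.
N² = (g/ρ₀)·Δρ/Δz = g·(Δρ/ρ₀)/Δz = 9.8 × 2.204 × 10⁻⁴ / 16 = 1.3500 × 10⁻⁴ s⁻².
N = √(1.3500 × 10⁻⁴) = 0.011619 rad s⁻¹ ≈ 0.0116 rad s⁻¹.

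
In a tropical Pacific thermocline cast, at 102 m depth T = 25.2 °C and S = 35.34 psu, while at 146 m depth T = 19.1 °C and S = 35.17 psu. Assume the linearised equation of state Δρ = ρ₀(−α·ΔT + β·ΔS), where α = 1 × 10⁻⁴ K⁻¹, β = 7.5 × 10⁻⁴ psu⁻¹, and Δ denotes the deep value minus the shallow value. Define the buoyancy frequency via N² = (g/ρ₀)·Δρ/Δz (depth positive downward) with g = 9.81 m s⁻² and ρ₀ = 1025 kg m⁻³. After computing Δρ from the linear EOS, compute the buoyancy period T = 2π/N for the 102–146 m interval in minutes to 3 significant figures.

10.1 min

ΔT = -6.1 K, ΔS = -0.17 psu (deep − shallow).
Δρ/ρ₀ = −αΔT + βΔS = 6.10 × 10⁻⁴ − 1.275 × 10⁻⁴ = 4.825 × 10⁻⁴, so Δρ ≈ 0.4946 kg m⁻³.
N² = (g/ρ₀)·Δρ/Δz = g·(Δρ/ρ₀)/Δz = 9.81 × 4.825 × 10⁻⁴ / 44 = 1.0758 × 10⁻⁴ s⁻².
N = √(1.0758 × 10⁻⁴) = 0.010372 rad s⁻¹ → T = 2π/N = 605.78 s = 10.096 min ≈ 10.1 min.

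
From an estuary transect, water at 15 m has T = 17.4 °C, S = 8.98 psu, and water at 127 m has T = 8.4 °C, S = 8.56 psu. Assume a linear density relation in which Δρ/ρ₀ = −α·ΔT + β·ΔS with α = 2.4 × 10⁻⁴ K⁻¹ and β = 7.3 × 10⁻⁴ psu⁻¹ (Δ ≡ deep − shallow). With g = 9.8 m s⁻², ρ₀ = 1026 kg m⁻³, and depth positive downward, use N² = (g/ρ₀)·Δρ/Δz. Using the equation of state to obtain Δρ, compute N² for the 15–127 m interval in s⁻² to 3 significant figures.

1.62 × 10⁻⁴ s⁻²

ΔT = -9.0 K, ΔS = -0.42 psu (deep − shallow).
Δρ/ρ₀ = −αΔT + βΔS = 2.16 × 10⁻³ − 3.066 × 10⁻⁴ = 1.8534 × 10⁻³, so Δρ ≈ 1.902 kg m⁻³.
N² = (g/ρ₀)·Δρ/Δz = g·(Δρ/ρ₀)/Δz = 9.8 × 1.8534 × 10⁻³ / 112 = 1.6217 × 10⁻⁴ s⁻² ≈ 1.62 × 10⁻⁴ s⁻².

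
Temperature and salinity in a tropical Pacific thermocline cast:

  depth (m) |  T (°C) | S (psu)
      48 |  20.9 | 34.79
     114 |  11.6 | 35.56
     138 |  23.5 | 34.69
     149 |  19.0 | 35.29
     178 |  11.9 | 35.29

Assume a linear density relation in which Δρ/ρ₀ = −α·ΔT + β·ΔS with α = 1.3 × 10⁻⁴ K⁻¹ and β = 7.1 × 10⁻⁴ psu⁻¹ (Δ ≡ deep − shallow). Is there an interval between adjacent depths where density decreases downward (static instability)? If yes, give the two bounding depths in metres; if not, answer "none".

114–138 m

Evaluate Δρ/ρ₀ = −αΔT + βΔS across each adjacent pair:
  48–114 m: −αΔT+βΔS = −(1.3 × 10⁻⁴)(-9.3)+(7.1 × 10⁻⁴)(+0.77) = 1.8 × 10⁻³ → stable
  114–138 m: −αΔT+βΔS = −(1.3 × 10⁻⁴)(+11.9)+(7.1 × 10⁻⁴)(-0.87) = -2.2 × 10⁻³ → UNSTABLE
  138–149 m: −αΔT+βΔS = −(1.3 × 10⁻⁴)(-4.5)+(7.1 × 10⁻⁴)(+0.60) = 1.0 × 10⁻³ → stable
  149–178 m: −αΔT+βΔS = −(1.3 × 10⁻⁴)(-7.1)+(7.1 × 10⁻⁴)(+0.00) = 9.2 × 10⁻⁴ → stable
The 114–138 m interval has Δρ < 0: lighter water underlies denser water.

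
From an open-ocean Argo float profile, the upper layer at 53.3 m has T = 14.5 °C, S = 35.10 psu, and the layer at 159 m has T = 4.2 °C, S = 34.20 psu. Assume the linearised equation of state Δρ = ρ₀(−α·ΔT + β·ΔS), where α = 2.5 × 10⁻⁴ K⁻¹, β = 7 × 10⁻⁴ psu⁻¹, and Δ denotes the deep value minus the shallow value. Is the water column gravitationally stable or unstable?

stable

ΔT = 4.2 − 14.5 = -10.3 K and ΔS = 34.20 − 35.10 = -0.90 psu (deep − shallow).
−αΔT = 2.575 × 10⁻³; βΔS = -6.30 × 10⁻⁴; sum Δρ/ρ₀ = 1.945 × 10⁻³.
Δρ/ρ₀ > 0, so Δρ > 0: deeper water is denser → statically stable.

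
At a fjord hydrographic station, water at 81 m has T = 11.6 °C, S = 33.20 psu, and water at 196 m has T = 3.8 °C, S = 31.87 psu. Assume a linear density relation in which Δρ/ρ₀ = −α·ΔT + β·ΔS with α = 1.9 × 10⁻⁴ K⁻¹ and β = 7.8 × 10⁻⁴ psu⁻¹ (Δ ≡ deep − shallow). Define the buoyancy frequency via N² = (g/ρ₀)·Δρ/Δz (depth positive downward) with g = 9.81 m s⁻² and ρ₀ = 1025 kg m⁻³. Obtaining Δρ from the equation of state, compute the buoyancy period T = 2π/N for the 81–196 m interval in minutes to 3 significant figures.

ΔT = -7.8 K, ΔS = -1.33 psu (deep − shallow).
Δρ/ρ₀ = −αΔT + βΔS = 1.482 × 10⁻³ − 1.0374 × 10⁻³ = 4.446 × 10⁻⁴, so Δρ ≈ 0.4557 kg m⁻³.
N² = (g/ρ₀)·Δρ/Δz = g·(Δρ/ρ₀)/Δz = 9.81 × 4.446 × 10⁻⁴ / 115 = 3.7926 × 10⁻⁵ s⁻².
N = √(3.7926 × 10⁻⁵) = 6.1584 × 10⁻³ rad s⁻¹ → T = 2π/N = 1.0203 × 10³ s = 17.005 min ≈ 17.0 min.

17.0 min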